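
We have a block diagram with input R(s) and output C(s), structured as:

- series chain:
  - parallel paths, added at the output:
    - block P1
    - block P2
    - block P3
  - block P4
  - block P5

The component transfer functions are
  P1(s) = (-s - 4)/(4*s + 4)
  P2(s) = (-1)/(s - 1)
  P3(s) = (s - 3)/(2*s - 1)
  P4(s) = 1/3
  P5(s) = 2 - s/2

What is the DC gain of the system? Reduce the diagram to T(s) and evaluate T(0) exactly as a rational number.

Reducing step by step:

(1) sum the parallel branches P1, P2, P3 -> (2*s^3 - 25*s^2 + 3*s + 12)/(8*s^3 - 4*s^2 - 8*s + 4)
(2) combine (P1+P2+P3), P4, P5 in series -> (-2*s^4 + 33*s^3 - 103*s^2 + 48)/(48*s^3 - 24*s^2 - 48*s + 24)
Evaluating the step-2 result (the overall T(s)) at s = 0 gives T(0) = 48/24 = 2.

Answer: 2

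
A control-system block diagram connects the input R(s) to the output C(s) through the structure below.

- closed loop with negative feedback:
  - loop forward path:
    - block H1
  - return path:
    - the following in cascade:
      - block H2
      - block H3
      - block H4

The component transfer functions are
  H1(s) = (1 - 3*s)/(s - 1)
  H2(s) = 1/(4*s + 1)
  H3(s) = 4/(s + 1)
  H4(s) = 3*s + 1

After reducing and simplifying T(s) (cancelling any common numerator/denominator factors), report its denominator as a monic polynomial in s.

First reduce the diagram to T(s).

Step 1 - combine H2, H3, H4 in series -> (12*s + 4)/(4*s^2 + 5*s + 1)
Step 2 - feedback reduction of H1, (H2*H3*H4) -> (-12*s^3 - 11*s^2 + 2*s + 1)/(4*s^3 - 35*s^2 - 4*s + 3)
No further cancellation is possible in the step-2 result, so that is T(s). Its denominator becomes monic after dividing by the leading coefficient 4.

Answer: s^3 - 35*s^2/4 - s + 3/4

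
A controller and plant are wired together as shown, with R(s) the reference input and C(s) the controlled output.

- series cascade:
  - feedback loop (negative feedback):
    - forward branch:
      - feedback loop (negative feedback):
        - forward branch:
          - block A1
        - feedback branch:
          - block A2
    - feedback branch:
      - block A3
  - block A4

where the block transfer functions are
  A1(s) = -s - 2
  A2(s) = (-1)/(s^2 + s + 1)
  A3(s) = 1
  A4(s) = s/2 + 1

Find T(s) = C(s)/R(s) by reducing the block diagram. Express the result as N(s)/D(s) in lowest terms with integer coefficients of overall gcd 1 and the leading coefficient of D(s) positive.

The answer is (s^4 + 5*s^3 + 9*s^2 + 8*s + 4)/(2*s^3 + 4*s^2 + 2*s - 2).

Reasoning:
[1] apply the feedback formula to A1, A2 -> (-s^3 - 3*s^2 - 3*s - 2)/(s^2 + 2*s + 3)
[2] close the feedback loop around [A1/(1+A1*A2)], A3 -> (s^3 + 3*s^2 + 3*s + 2)/(s^3 + 2*s^2 + s - 1)
[3] cascade [[A1/(1+A1*A2)]/(1+[A1/(1+A1*A2)]*A3)], A4, which is the overall transfer function T(s) = C(s)/R(s) in lowest terms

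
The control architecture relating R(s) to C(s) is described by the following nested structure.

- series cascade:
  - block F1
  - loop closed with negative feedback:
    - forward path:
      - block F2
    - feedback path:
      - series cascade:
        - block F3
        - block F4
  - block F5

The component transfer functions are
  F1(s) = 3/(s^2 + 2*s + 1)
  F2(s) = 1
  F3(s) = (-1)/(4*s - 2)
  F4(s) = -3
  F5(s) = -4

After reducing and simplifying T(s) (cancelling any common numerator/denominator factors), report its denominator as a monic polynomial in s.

Reducing step by step:

1. combine F3, F4 in series, giving 3/(4*s - 2)
2. close the feedback loop around F2, (F3*F4), giving (4*s - 2)/(4*s + 1)
3. multiply F1, [F2/(1+F2*(F3*F4))], F5 (series), giving (24 - 48*s)/(4*s^3 + 9*s^2 + 6*s + 1)
No further cancellation is possible in the step-3 result, so that is T(s). Its denominator becomes monic after dividing by the leading coefficient 4.

Answer: s^3 + 9*s^2/4 + 3*s/2 + 1/4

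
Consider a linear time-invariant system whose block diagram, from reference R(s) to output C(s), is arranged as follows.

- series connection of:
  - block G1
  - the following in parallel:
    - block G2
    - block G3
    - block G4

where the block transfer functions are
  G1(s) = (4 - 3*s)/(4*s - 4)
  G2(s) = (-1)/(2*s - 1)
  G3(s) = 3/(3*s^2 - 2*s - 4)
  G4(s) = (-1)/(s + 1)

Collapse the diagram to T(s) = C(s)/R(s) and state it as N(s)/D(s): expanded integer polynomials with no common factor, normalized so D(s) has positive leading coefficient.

Step 1: reduce the parallel group G2, G3, G4: (-9*s^3 + 12*s^2 + 15*s - 3)/(6*s^4 - s^3 - 13*s^2 - 2*s + 4)
Step 2: reduce the series chain G1, (G2+G3+G4); the result is T(s) itself (integer coefficients, no common factor, positive leading denominator coefficient)

Answer: (27*s^4 - 72*s^3 + 3*s^2 + 69*s - 12)/(24*s^5 - 28*s^4 - 48*s^3 + 44*s^2 + 24*s - 16)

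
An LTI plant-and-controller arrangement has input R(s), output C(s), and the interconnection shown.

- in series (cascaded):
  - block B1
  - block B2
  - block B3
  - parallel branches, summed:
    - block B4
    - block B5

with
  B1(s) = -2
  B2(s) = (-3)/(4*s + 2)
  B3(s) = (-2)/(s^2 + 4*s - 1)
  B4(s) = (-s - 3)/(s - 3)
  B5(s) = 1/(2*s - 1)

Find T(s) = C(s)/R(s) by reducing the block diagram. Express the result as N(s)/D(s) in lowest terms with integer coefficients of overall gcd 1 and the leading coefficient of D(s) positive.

Answer: (12*s^2 + 24*s)/(4*s^5 + 4*s^4 - 53*s^3 + 11*s^2 + 13*s - 3)

Working:
[1] parallel reduction of B4, B5 gives (-2*s^2 - 4*s)/(2*s^2 - 7*s + 3)
[2] multiply B1, B2, B3, (B4+B5) (series), giving the overall T(s)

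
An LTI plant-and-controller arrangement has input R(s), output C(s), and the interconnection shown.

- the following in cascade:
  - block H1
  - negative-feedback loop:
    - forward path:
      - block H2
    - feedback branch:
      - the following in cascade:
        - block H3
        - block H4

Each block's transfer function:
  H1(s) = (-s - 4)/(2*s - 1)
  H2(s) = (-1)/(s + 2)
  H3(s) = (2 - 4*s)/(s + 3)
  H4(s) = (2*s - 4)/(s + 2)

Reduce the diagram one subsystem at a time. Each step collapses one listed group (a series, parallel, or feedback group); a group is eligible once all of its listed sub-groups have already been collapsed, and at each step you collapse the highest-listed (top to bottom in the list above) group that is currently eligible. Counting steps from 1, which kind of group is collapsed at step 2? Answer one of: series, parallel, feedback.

Step 1 - series reduction of H3, H4
Step 2 - feedback reduction of H2, (H3*H4)
Step 3 - cascade H1, [H2/(1+H2*(H3*H4))]
At step 2 the group reduced is feedback.

Final answer: feedback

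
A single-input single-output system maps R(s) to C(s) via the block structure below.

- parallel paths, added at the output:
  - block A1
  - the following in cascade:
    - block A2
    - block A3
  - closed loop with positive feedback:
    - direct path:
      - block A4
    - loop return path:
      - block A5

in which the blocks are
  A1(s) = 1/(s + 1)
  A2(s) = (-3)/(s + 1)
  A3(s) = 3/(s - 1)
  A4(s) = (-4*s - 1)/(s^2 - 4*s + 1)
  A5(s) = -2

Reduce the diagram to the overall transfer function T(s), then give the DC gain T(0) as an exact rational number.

(1) reduce the series chain A2, A3; result (-9)/(s^2 - 1)
(2) collapse the loop (A4 forward, A5 return); result (-4*s - 1)/(s^2 - 12*s - 1)
(3) combine A1, (A2*A3), [A4/(1-A4*A5)] in parallel; result (-3*s^3 - 23*s^2 + 123*s + 11)/(s^4 - 12*s^3 - 2*s^2 + 12*s + 1)
The step-3 result is T(s). Setting s = 0: T(0) = 11/1 = 11.

Final answer: 11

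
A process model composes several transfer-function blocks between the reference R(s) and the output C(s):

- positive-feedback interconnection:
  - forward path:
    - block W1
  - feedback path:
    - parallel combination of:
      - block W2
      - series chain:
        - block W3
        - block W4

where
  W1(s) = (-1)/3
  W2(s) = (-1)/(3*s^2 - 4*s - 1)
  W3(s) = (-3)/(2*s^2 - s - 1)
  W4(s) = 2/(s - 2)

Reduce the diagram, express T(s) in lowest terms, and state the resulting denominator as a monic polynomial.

The answer is s^5 - 23*s^4/6 + 61*s^3/18 + 4*s^2/9 - 2*s/9 - 1/9.

Reasoning:
[1] combine W3, W4 in series = (-6)/(2*s^3 - 5*s^2 + s + 2)
[2] reduce the parallel group W2, (W3*W4) = (-2*s^3 - 13*s^2 + 23*s + 4)/(6*s^5 - 23*s^4 + 21*s^3 + 7*s^2 - 9*s - 2)
[3] apply the feedback formula to W1, (W2+(W3*W4)) = (-6*s^5 + 23*s^4 - 21*s^3 - 7*s^2 + 9*s + 2)/(18*s^5 - 69*s^4 + 61*s^3 + 8*s^2 - 4*s - 2)
Step 3 gives the fully reduced T(s), with no common factor left to cancel. The denominator's leading coefficient is 18, so divide each of its coefficients by 18 to get the monic form.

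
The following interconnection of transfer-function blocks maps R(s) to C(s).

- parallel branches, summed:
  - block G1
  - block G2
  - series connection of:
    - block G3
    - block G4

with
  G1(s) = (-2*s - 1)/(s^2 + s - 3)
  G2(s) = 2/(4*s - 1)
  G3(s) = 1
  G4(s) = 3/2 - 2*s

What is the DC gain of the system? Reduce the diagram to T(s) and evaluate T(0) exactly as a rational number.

Step 1. cascade G3, G4 = 3/2 - 2*s
Step 2. add G1, G2, (G3*G4) (parallel) = (-16*s^4 + 49*s^2 - 51*s - 1)/(8*s^3 + 6*s^2 - 26*s + 6)
Step 2 gives the overall T(s). Then T(0) = -1/6.

Hence the answer: -1/6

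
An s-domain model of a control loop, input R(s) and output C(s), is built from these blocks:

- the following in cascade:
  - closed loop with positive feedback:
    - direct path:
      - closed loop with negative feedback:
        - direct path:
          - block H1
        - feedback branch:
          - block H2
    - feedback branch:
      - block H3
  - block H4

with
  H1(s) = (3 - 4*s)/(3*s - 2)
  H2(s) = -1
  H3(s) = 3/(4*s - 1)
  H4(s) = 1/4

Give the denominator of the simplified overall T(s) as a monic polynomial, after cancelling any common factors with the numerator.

1. close the feedback loop around H1, H2 = (3 - 4*s)/(7*s - 5)
2. collapse the loop ([H1/(1+H1*H2)] forward, H3 return) = (-16*s^2 + 16*s - 3)/(28*s^2 - 15*s - 4)
3. series reduction of [[H1/(1+H1*H2)]/(1-[H1/(1+H1*H2)]*H3)], H4 = (-16*s^2 + 16*s - 3)/(112*s^2 - 60*s - 16)
The result of step 3 is T(s) in lowest terms. Its denominator has leading coefficient 112; dividing the denominator through by 112 makes it monic.

Final answer: s^2 - 15*s/28 - 1/7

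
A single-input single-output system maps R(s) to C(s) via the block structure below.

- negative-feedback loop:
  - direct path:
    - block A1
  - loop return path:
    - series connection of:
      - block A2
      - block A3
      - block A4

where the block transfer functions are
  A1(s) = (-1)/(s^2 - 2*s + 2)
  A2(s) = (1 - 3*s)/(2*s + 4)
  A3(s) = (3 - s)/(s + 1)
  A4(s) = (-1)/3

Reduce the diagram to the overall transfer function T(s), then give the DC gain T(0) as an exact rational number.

Reducing step by step:

1. series reduction of A2, A3, A4 -> (-3*s^2 + 10*s - 3)/(6*s^2 + 18*s + 12)
2. feedback reduction of A1, (A2*A3*A4) -> (-6*s^2 - 18*s - 12)/(6*s^4 + 6*s^3 - 9*s^2 + 2*s + 27)
Step 2 gives the overall T(s). Then T(0) = -12/27 = -4/9.

Answer: -4/9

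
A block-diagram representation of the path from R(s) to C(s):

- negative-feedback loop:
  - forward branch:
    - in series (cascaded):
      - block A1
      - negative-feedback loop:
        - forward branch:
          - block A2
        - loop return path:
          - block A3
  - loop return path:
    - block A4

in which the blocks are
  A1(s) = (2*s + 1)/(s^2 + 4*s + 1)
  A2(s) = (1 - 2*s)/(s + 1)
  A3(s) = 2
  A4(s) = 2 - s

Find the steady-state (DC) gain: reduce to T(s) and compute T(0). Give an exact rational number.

The answer is 1/5.

Reasoning:
1. collapse the loop (A2 forward, A3 return) = (2*s - 1)/(3*s - 3)
2. cascade A1, [A2/(1+A2*A3)] = (4*s^2 - 1)/(3*s^3 + 9*s^2 - 9*s - 3)
3. close the feedback loop around (A1*[A2/(1+A2*A3)]), A4 = (1 - 4*s^2)/(s^3 - 17*s^2 + 8*s + 5)
DC gain: substitute s = 0 into T(s) from step 3: T(0) = 1/5.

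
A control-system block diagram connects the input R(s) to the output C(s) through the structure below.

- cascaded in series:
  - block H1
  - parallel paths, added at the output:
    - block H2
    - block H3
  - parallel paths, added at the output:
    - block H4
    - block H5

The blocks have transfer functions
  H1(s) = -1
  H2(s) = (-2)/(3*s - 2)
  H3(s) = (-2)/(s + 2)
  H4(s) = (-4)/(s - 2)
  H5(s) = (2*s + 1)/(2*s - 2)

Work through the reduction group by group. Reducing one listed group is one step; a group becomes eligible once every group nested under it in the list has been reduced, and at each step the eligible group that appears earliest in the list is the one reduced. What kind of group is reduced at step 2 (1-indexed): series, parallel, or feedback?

Answer: parallel

Working:
1. add H2, H3 (parallel)
2. sum the parallel branches H4, H5
3. series reduction of H1, (H2+H3), (H4+H5)
Step 2 collapses a parallel group.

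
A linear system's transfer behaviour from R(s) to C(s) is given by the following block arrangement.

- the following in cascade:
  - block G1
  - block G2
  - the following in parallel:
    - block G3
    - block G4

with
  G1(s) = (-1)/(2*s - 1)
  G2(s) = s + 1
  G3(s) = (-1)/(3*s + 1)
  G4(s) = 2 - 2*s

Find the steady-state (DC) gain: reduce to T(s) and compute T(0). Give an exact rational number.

Reducing step by step:

1. reduce the parallel group G3, G4: (-6*s^2 + 4*s + 1)/(3*s + 1)
2. multiply G1, G2, (G3+G4) (series): (6*s^3 + 2*s^2 - 5*s - 1)/(6*s^2 - s - 1)
The step-2 result is T(s). Setting s = 0: T(0) = -1/(-1) = 1.

Answer: 1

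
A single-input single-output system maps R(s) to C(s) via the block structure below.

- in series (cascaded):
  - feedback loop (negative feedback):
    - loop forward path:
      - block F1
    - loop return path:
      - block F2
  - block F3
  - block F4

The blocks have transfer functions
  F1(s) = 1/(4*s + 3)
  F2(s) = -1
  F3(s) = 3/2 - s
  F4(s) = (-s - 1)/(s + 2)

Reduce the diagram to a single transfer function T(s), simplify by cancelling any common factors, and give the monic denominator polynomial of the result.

1. feedback reduction of F1, F2; result 1/(4*s + 2)
2. reduce the series chain [F1/(1+F1*F2)], F3, F4; result (2*s^2 - s - 3)/(8*s^2 + 20*s + 8)
That last expression is T(s), already simplified. Scaling its denominator by 1/8 (the reciprocal of the leading coefficient) yields the monic denominator.

Hence the answer: s^2 + 5*s/2 + 1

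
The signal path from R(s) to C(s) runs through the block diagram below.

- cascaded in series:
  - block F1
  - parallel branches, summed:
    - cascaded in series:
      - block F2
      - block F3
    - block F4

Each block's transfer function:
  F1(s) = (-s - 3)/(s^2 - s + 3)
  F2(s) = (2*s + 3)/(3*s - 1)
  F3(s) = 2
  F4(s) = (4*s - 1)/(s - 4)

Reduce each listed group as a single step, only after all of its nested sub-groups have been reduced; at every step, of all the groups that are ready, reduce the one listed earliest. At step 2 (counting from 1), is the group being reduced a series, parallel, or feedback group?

The answer is parallel.

Reasoning:
Step 1: cascade F2, F3
Step 2: parallel reduction of (F2*F3), F4
Step 3: series reduction of F1, ((F2*F3)+F4)
So the answer for step 2 is parallel.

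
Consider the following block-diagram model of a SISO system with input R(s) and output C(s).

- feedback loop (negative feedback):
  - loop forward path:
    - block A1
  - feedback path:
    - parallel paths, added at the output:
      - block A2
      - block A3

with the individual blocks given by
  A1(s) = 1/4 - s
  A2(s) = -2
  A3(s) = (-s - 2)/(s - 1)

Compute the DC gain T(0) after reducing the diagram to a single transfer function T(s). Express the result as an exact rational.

First reduce the diagram to T(s).

[1] reduce the parallel group A2, A3 gives (-3*s)/(s - 1)
[2] close the feedback loop around A1, (A2+A3) gives (-4*s^2 + 5*s - 1)/(12*s^2 + s - 4)
That last expression is T(s); at s = 0 only the constant terms survive, so T(0) = -1/(-4) = 1/4.

Answer: 1/4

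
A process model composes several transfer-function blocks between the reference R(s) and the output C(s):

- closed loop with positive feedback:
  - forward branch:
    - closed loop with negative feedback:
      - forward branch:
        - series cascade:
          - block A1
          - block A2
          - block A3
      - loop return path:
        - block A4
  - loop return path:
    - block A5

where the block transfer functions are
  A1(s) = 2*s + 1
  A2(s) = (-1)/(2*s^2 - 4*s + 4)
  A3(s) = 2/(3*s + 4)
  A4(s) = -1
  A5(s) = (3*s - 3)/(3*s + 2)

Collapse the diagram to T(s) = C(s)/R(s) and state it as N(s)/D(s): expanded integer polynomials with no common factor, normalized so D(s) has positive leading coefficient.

[1] series reduction of A1, A2, A3 = (-2*s - 1)/(3*s^3 - 2*s^2 - 2*s + 8)
[2] close the feedback loop around (A1*A2*A3), A4 = (-2*s - 1)/(3*s^3 - 2*s^2 + 9)
[3] collapse the loop ([(A1*A2*A3)/(1+(A1*A2*A3)*A4)] forward, A5 return), giving the overall T(s)

Hence the answer: (-6*s^2 - 7*s - 2)/(9*s^4 + 2*s^2 + 24*s + 15)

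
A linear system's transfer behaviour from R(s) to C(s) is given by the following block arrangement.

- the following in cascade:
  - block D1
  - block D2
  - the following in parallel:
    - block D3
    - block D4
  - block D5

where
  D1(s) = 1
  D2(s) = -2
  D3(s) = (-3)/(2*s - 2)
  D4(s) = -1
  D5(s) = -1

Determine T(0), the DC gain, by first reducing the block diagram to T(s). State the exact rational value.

Answer: 1

Working:
[1] combine D3, D4 in parallel gives (-2*s - 1)/(2*s - 2)
[2] reduce the series chain D1, D2, (D3+D4), D5 gives (-2*s - 1)/(s - 1)
DC gain: substitute s = 0 into T(s) from step 2: T(0) = -1/(-1) = 1.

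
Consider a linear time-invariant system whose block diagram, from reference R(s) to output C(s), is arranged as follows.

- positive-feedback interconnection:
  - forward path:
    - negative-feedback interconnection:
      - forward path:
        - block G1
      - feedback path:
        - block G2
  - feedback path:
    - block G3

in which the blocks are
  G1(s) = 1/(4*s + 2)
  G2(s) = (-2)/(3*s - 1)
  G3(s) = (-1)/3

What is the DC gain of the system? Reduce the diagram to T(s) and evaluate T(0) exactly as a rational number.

1. apply the feedback formula to G1, G2 gives (3*s - 1)/(12*s^2 + 2*s - 4)
2. apply the feedback formula to [G1/(1+G1*G2)], G3 gives (9*s - 3)/(36*s^2 + 9*s - 13)
That last expression is T(s); at s = 0 only the constant terms survive, so T(0) = -3/(-13) = 3/13.

Therefore the answer is 3/13.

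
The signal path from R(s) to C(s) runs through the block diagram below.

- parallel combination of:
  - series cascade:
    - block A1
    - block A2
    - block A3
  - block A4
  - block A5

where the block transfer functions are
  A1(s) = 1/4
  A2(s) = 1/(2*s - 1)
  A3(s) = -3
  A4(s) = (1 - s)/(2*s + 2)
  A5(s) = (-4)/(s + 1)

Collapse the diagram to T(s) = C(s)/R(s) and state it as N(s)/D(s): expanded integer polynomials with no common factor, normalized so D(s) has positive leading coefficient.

Step 1: combine A1, A2, A3 in series; result (-3)/(8*s - 4)
Step 2: reduce the parallel group (A1*A2*A3), A4, A5, giving the overall T(s)

Final answer: (-4*s^2 - 29*s + 11)/(8*s^2 + 4*s - 4)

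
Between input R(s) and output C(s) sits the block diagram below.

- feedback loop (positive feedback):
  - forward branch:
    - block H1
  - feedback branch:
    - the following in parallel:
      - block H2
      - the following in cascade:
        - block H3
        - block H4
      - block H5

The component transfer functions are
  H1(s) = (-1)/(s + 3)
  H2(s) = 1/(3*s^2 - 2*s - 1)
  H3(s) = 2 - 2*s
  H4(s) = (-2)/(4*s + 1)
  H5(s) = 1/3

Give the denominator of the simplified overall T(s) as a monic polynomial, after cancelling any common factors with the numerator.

Answer: s^4 + 47*s^3/12 - 32*s^2/9 - 13*s/12 + 5/36

Working:
1. combine H3, H4 in series gives (4*s - 4)/(4*s + 1)
2. sum the parallel branches H2, (H3*H4), H5 gives (48*s^3 - 65*s^2 + 18*s + 14)/(36*s^3 - 15*s^2 - 18*s - 3)
3. feedback reduction of H1, (H2+(H3*H4)+H5) gives (-36*s^3 + 15*s^2 + 18*s + 3)/(36*s^4 + 141*s^3 - 128*s^2 - 39*s + 5)
Step 3 gives the fully reduced T(s), with no common factor left to cancel. The denominator's leading coefficient is 36, so divide each of its coefficients by 36 to get the monic form.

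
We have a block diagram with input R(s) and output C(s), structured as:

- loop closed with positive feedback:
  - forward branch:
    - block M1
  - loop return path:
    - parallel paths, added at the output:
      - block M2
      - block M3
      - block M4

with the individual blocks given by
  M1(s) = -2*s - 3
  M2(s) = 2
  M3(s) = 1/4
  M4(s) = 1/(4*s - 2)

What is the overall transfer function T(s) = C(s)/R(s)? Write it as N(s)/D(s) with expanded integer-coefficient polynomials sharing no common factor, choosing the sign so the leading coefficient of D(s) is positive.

Answer: (-16*s^2 - 16*s + 12)/(36*s^2 + 48*s - 25)

Working:
[1] add M2, M3, M4 (parallel) -> (18*s - 7)/(8*s - 4)
[2] reduce the feedback loop with forward M1 and return (M2+M3+M4), giving the overall T(s)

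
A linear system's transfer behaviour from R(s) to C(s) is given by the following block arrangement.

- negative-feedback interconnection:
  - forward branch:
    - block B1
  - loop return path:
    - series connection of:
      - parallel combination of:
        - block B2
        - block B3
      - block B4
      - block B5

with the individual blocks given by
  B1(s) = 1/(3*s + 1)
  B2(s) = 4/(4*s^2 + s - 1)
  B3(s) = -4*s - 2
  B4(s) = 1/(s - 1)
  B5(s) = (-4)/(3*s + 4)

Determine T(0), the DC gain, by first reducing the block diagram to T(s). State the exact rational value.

Answer: -1/5

Working:
1. combine B2, B3 in parallel, giving (-16*s^3 - 12*s^2 + 2*s + 6)/(4*s^2 + s - 1)
2. combine (B2+B3), B4, B5 in series, giving (64*s^3 + 48*s^2 - 8*s - 24)/(12*s^4 + 7*s^3 - 18*s^2 - 5*s + 4)
3. close the feedback loop around B1, ((B2+B3)*B4*B5), giving (12*s^4 + 7*s^3 - 18*s^2 - 5*s + 4)/(36*s^5 + 33*s^4 + 17*s^3 + 15*s^2 - s - 20)
The step-3 result is T(s). Setting s = 0: T(0) = 4/(-20) = -1/5.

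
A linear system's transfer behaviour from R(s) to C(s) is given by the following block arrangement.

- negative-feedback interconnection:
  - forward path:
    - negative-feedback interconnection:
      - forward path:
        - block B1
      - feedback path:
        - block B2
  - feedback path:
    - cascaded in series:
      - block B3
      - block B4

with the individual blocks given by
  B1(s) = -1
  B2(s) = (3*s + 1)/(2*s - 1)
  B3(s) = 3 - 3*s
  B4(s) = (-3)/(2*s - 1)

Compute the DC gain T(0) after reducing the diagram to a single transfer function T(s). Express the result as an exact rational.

Reducing step by step:

(1) apply the feedback formula to B1, B2 gives (2*s - 1)/(s + 2)
(2) multiply B3, B4 (series) gives (9*s - 9)/(2*s - 1)
(3) collapse the loop ([B1/(1+B1*B2)] forward, (B3*B4) return) gives (2*s - 1)/(10*s - 7)
Evaluating the step-3 result (the overall T(s)) at s = 0 gives T(0) = -1/(-7) = 1/7.

Answer: 1/7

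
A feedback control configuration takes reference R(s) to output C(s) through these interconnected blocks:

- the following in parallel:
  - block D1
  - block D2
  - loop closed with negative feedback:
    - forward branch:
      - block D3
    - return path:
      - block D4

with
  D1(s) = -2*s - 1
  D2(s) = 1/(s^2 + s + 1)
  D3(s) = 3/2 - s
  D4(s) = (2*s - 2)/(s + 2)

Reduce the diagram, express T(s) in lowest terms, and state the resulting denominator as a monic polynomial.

The answer is s^4 - 2*s^3 - 3*s^2/2 - 5*s/2 + 1/2.

Reasoning:
(1) collapse the loop (D3 forward, D4 return), giving (2*s^2 + s - 6)/(4*s^2 - 12*s + 2)
(2) reduce the parallel group D1, D2, [D3/(1+D3*D4)], giving (-8*s^5 + 14*s^4 + 23*s^3 + 27*s^2 - 11*s - 6)/(4*s^4 - 8*s^3 - 6*s^2 - 10*s + 2)
That last expression is T(s), already simplified. Scaling its denominator by 1/4 (the reciprocal of the leading coefficient) yields the monic denominator.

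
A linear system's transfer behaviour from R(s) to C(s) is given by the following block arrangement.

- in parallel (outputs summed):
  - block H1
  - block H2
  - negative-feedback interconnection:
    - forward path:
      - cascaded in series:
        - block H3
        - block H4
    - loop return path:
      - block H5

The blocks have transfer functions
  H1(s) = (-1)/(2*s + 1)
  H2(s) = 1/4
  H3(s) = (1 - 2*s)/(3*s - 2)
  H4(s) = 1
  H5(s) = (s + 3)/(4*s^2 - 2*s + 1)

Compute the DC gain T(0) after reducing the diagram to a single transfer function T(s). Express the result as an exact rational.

The answer is 1/4.

Reasoning:
[1] combine H3, H4 in series; result (1 - 2*s)/(3*s - 2)
[2] apply the feedback formula to (H3*H4), H5; result (-8*s^3 + 8*s^2 - 4*s + 1)/(12*s^3 - 16*s^2 + 2*s + 1)
[3] reduce the parallel group H1, H2, [(H3*H4)/(1+(H3*H4)*H5)]; result (-40*s^4 - 36*s^3 + 52*s^2 - 12*s + 1)/(96*s^4 - 80*s^3 - 48*s^2 + 16*s + 4)
The step-3 result is T(s). Setting s = 0: T(0) = 1/4.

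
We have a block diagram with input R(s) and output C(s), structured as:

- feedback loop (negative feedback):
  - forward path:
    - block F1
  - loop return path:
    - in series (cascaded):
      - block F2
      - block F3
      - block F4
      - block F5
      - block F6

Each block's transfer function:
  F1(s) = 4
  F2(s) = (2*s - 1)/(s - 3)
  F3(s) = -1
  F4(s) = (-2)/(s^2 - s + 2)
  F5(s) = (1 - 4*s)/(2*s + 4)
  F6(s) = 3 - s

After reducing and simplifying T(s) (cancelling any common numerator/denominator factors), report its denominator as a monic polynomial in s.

The answer is s^3 + 33*s^2 - 24*s + 8.

Reasoning:
Step 1: cascade F2, F3, F4, F5, F6, giving (8*s^2 - 6*s + 1)/(s^3 + s^2 + 4)
Step 2: feedback reduction of F1, (F2*F3*F4*F5*F6), giving (4*s^3 + 4*s^2 + 16)/(s^3 + 33*s^2 - 24*s + 8)
T(s) is the step-2 result (common factors already cancelled). Leading coefficient of the denominator: 1, so no rescaling is needed.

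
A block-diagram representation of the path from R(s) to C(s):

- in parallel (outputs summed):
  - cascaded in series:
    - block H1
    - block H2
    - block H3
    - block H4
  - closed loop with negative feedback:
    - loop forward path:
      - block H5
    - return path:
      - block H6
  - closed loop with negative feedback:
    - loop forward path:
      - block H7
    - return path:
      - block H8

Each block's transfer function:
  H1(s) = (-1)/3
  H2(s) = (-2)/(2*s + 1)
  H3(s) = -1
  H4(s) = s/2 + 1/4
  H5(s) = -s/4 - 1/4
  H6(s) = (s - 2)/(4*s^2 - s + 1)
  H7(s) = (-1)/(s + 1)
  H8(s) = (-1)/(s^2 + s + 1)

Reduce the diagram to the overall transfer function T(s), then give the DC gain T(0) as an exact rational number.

Step 1: cascade H1, H2, H3, H4; result (-1)/6
Step 2: collapse the loop (H5 forward, H6 return); result (-4*s^3 - 3*s^2 - 1)/(15*s^2 - 3*s + 6)
Step 3: collapse the loop (H7 forward, H8 return); result (-s^2 - s - 1)/(s^3 + 2*s^2 + 2*s + 2)
Step 4: combine (H1*H2*H3*H4), [H5/(1+H5*H6)], [H7/(1+H7*H8)] in parallel; result (-8*s^6 - 27*s^5 - 67*s^4 - 64*s^3 - 64*s^2 - 12*s - 20)/(30*s^5 + 54*s^4 + 60*s^3 + 72*s^2 + 12*s + 24)
Evaluating the step-4 result (the overall T(s)) at s = 0 gives T(0) = -20/24 = -5/6.

Final answer: -5/6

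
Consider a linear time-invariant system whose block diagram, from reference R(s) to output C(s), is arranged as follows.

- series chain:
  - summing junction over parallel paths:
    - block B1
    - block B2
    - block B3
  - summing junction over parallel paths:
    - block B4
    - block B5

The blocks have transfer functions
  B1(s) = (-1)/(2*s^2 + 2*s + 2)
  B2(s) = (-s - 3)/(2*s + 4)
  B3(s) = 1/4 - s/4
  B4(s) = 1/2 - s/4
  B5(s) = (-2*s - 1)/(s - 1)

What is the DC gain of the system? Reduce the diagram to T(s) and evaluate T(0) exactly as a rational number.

Answer: -3/2

Working:
Step 1: add B1, B2, B3 (parallel) gives (-s^4 - 4*s^3 - 8*s^2 - 9*s - 8)/(4*s^3 + 12*s^2 + 12*s + 8)
Step 2: parallel reduction of B4, B5 gives (-s^2 - 5*s - 6)/(4*s - 4)
Step 3: series reduction of (B1+B2+B3), (B4+B5) gives (s^5 + 7*s^4 + 20*s^3 + 33*s^2 + 35*s + 24)/(16*s^3 - 16)
DC gain: substitute s = 0 into T(s) from step 3: T(0) = 24/(-16) = -3/2.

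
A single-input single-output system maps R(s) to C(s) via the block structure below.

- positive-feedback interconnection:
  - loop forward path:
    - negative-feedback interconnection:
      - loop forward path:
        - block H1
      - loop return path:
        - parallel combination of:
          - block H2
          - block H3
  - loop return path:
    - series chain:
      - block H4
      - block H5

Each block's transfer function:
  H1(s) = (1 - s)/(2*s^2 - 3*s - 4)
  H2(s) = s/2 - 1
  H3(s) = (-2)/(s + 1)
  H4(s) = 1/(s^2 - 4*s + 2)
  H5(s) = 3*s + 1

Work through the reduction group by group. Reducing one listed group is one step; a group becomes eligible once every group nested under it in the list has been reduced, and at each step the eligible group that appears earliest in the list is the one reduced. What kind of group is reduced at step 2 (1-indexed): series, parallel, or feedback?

Answer: feedback

Working:
Step 1. combine H2, H3 in parallel
Step 2. reduce the feedback loop with forward H1 and return (H2+H3)
Step 3. series reduction of H4, H5
Step 4. collapse the loop ([H1/(1+H1*(H2+H3))] forward, (H4*H5) return)
Step 2 collapses a feedback group.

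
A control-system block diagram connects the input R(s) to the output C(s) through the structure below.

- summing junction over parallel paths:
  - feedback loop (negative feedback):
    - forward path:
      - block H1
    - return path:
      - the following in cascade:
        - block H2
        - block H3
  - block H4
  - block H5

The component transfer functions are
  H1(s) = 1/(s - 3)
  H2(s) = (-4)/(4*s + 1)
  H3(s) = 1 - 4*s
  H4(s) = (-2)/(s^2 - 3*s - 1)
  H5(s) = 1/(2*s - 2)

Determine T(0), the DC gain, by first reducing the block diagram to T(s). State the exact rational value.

First reduce the diagram to T(s).

(1) cascade H2, H3, giving (16*s - 4)/(4*s + 1)
(2) reduce the feedback loop with forward H1 and return (H2*H3), giving (4*s + 1)/(4*s^2 + 5*s - 7)
(3) add [H1/(1+H1*(H2*H3))], H4, H5 (parallel), giving (12*s^4 - 53*s^3 - 22*s^2 + 76*s - 19)/(8*s^5 - 22*s^4 - 38*s^3 + 84*s^2 - 18*s - 14)
Evaluating the step-3 result (the overall T(s)) at s = 0 gives T(0) = -19/(-14) = 19/14.

Answer: 19/14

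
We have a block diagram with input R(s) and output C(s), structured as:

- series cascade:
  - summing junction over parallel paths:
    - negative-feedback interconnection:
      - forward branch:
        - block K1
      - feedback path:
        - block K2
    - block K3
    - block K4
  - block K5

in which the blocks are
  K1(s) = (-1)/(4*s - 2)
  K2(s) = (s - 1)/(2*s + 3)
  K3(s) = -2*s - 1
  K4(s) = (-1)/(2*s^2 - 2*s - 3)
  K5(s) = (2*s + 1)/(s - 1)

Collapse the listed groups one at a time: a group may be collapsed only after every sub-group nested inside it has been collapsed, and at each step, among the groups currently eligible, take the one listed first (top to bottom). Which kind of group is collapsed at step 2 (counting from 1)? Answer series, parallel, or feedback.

[1] reduce the feedback loop with forward K1 and return K2
[2] sum the parallel branches [K1/(1+K1*K2)], K3, K4
[3] multiply ([K1/(1+K1*K2)]+K3+K4), K5 (series)
Step 2: parallel.

Final answer: parallel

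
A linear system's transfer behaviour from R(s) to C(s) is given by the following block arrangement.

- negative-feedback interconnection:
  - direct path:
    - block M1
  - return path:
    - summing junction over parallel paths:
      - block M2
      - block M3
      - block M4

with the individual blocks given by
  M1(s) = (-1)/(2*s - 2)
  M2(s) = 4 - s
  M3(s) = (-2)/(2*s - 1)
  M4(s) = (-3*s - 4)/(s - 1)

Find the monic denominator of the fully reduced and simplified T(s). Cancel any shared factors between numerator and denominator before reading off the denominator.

Step 1 - add M2, M3, M4 (parallel) gives (-2*s^3 + 5*s^2 - 20*s + 10)/(2*s^2 - 3*s + 1)
Step 2 - feedback reduction of M1, (M2+M3+M4) gives (-2*s^2 + 3*s - 1)/(6*s^3 - 15*s^2 + 28*s - 12)
That last expression is T(s), already simplified. Scaling its denominator by 1/6 (the reciprocal of the leading coefficient) yields the monic denominator.

Final answer: s^3 - 5*s^2/2 + 14*s/3 - 2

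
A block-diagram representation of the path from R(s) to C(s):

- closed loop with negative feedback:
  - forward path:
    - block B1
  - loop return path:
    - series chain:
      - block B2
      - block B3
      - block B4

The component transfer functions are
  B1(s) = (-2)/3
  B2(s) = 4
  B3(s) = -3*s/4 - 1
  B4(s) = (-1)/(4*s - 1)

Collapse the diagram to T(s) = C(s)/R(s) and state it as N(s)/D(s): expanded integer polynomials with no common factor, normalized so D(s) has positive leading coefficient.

Step 1. multiply B2, B3, B4 (series), giving (3*s + 4)/(4*s - 1)
Step 2. apply the feedback formula to B1, (B2*B3*B4), which is the overall transfer function T(s) = C(s)/R(s) in lowest terms

Therefore the answer is (2 - 8*s)/(6*s - 11).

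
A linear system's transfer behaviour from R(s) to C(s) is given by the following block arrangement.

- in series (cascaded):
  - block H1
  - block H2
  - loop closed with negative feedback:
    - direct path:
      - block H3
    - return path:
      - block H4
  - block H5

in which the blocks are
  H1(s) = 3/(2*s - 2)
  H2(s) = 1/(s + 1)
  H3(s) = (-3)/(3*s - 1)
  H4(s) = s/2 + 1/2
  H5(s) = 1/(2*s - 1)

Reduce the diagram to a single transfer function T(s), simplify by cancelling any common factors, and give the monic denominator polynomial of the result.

[1] reduce the feedback loop with forward H3 and return H4 -> (-6)/(3*s - 5)
[2] series reduction of H1, H2, [H3/(1+H3*H4)], H5 -> (-9)/(6*s^4 - 13*s^3 - s^2 + 13*s - 5)
The result of step 2 is T(s) in lowest terms. Its denominator has leading coefficient 6; dividing the denominator through by 6 makes it monic.

Therefore the answer is s^4 - 13*s^3/6 - s^2/6 + 13*s/6 - 5/6.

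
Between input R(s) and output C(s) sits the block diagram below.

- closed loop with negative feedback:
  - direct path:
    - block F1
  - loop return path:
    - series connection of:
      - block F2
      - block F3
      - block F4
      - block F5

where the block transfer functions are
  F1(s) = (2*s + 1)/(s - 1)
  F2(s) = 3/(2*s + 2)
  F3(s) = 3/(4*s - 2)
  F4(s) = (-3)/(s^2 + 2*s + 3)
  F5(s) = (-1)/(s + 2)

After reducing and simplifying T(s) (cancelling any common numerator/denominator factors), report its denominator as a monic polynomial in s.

Reducing step by step:

1. reduce the series chain F2, F3, F4, F5 -> 27/(8*s^5 + 36*s^4 + 68*s^3 + 60*s^2 - 4*s - 24)
2. collapse the loop (F1 forward, (F2*F3*F4*F5) return) -> (16*s^6 + 80*s^5 + 172*s^4 + 188*s^3 + 52*s^2 - 52*s - 24)/(8*s^6 + 28*s^5 + 32*s^4 - 8*s^3 - 64*s^2 + 34*s + 51)
That last expression is T(s), already simplified. Scaling its denominator by 1/8 (the reciprocal of the leading coefficient) yields the monic denominator.

Answer: s^6 + 7*s^5/2 + 4*s^4 - s^3 - 8*s^2 + 17*s/4 + 51/8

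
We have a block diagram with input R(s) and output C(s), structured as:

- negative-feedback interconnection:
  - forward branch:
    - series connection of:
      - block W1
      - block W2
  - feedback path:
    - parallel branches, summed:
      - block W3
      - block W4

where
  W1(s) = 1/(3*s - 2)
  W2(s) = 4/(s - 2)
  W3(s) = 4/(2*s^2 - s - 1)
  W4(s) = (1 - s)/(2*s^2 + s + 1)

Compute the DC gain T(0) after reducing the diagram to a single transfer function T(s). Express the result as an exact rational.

First reduce the diagram to T(s).

1. cascade W1, W2; result 4/(3*s^2 - 8*s + 4)
2. reduce the parallel group W3, W4; result (-2*s^3 + 11*s^2 + 4*s + 3)/(4*s^4 - s^2 - 2*s - 1)
3. feedback reduction of (W1*W2), (W3+W4); result (16*s^4 - 4*s^2 - 8*s - 4)/(12*s^6 - 32*s^5 + 13*s^4 - 6*s^3 + 53*s^2 + 16*s + 8)
The step-3 result is T(s). Setting s = 0: T(0) = -4/8 = -1/2.

Answer: -1/2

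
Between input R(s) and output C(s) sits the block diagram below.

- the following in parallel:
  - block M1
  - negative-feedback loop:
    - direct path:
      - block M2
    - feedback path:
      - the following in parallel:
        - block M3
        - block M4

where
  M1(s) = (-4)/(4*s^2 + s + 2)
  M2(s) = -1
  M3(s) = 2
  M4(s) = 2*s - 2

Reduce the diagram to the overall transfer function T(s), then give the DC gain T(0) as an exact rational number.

Step 1 - sum the parallel branches M3, M4 gives 2*s
Step 2 - apply the feedback formula to M2, (M3+M4) gives 1/(2*s - 1)
Step 3 - reduce the parallel group M1, [M2/(1+M2*(M3+M4))] gives (4*s^2 - 7*s + 6)/(8*s^3 - 2*s^2 + 3*s - 2)
Evaluating the step-3 result (the overall T(s)) at s = 0 gives T(0) = 6/(-2) = -3.

Final answer: -3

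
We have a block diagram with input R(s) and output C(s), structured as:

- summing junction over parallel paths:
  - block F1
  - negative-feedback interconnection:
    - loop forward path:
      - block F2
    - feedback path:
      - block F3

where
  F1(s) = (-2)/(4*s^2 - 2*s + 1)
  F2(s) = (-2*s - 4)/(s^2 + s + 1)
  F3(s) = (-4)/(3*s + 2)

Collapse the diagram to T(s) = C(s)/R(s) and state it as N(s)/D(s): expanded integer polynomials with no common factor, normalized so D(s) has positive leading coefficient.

The answer is (-24*s^4 - 58*s^3 - 16*s^2 - 26*s - 44)/(12*s^5 + 14*s^4 + 45*s^3 + 51*s^2 - 23*s + 18).

Reasoning:
[1] close the feedback loop around F2, F3: (-6*s^2 - 16*s - 8)/(3*s^3 + 5*s^2 + 13*s + 18)
[2] reduce the parallel group F1, [F2/(1+F2*F3)]; the result is T(s) itself (integer coefficients, no common factor, positive leading denominator coefficient)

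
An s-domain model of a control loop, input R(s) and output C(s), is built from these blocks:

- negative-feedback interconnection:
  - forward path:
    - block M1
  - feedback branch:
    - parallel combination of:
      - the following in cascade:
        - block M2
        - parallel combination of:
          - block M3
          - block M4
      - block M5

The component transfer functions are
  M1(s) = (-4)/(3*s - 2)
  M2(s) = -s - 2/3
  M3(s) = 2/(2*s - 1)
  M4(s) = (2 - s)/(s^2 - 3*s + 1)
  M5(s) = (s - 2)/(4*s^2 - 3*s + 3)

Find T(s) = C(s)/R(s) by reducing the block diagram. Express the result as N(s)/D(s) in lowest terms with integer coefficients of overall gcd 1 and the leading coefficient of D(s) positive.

1. sum the parallel branches M3, M4; result (-s)/(2*s^3 - 7*s^2 + 5*s - 1)
2. cascade M2, (M3+M4); result (3*s^2 + 2*s)/(6*s^3 - 21*s^2 + 15*s - 3)
3. add (M2*(M3+M4)), M5 (parallel); result (18*s^4 - 34*s^3 + 60*s^2 - 27*s + 6)/(24*s^5 - 102*s^4 + 141*s^3 - 120*s^2 + 54*s - 9)
4. apply the feedback formula to M1, ((M2*(M3+M4))+M5) - this is the overall T(s), already in the required normalized form

Final answer: (-96*s^5 + 408*s^4 - 564*s^3 + 480*s^2 - 216*s + 36)/(72*s^6 - 354*s^5 + 555*s^4 - 506*s^3 + 162*s^2 - 27*s - 6)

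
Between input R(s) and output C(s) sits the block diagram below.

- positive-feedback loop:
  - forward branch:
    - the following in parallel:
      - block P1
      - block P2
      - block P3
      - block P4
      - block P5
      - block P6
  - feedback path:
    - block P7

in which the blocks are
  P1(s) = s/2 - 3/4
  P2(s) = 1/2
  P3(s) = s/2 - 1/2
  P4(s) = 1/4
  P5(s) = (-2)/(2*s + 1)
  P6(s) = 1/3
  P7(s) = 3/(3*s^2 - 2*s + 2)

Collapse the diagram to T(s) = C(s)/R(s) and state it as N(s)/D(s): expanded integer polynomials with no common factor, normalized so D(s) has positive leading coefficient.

Answer: (36*s^4 - 12*s^3 - 23*s^2 + 34*s - 26)/(36*s^3 - 42*s^2 + 51)

Working:
Step 1. reduce the parallel group P1, P2, P3, P4, P5, P6 = (12*s^2 + 4*s - 13)/(12*s + 6)
Step 2. close the feedback loop around (P1+P2+P3+P4+P5+P6), P7, giving the overall T(s)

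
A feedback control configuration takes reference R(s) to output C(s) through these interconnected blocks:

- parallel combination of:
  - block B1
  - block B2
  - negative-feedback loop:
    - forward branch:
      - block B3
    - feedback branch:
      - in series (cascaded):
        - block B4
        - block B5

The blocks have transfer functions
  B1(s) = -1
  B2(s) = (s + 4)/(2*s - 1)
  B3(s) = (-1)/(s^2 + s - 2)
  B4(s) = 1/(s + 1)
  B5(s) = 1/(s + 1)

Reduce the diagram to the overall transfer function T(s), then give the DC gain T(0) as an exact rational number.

Reducing step by step:

Step 1 - multiply B4, B5 (series) gives 1/(s^2 + 2*s + 1)
Step 2 - collapse the loop (B3 forward, (B4*B5) return) gives (-s^2 - 2*s - 1)/(s^4 + 3*s^3 + s^2 - 3*s - 3)
Step 3 - sum the parallel branches B1, B2, [B3/(1+B3*(B4*B5))] gives (-s^5 + 2*s^4 + 12*s^3 + 5*s^2 - 12*s - 14)/(2*s^5 + 5*s^4 - s^3 - 7*s^2 - 3*s + 3)
The step-3 result is T(s). Setting s = 0: T(0) = -14/3.

Answer: -14/3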